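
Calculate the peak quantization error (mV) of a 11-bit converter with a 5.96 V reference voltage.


The maximum quantization error is +/- LSB/2.
LSB = Vref / 2^n = 5.96 / 2048 = 0.00291016 V
Max error = LSB / 2 = 0.00291016 / 2 = 0.00145508 V
Max error = 1.4551 mV

1.4551 mV


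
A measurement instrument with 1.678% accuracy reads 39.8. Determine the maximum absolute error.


Absolute error = (accuracy% / 100) * reading.
Error = (1.678 / 100) * 39.8
Error = 0.01678 * 39.8
Error = 0.6678

0.6678


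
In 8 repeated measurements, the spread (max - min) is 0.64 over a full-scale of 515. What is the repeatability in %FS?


Repeatability = (spread / full scale) * 100%.
R = (0.64 / 515) * 100
R = 0.124 %FS

0.124 %FS


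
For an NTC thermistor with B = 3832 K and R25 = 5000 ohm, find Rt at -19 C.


NTC thermistor equation: Rt = R25 * exp(B * (1/T - 1/T25)).
T in Kelvin: 254.15 K, T25 = 298.15 K
1/T - 1/T25 = 1/254.15 - 1/298.15 = 0.00058067
B * (1/T - 1/T25) = 3832 * 0.00058067 = 2.2251
Rt = 5000 * exp(2.2251) = 46272.9 ohm

46272.9 ohm


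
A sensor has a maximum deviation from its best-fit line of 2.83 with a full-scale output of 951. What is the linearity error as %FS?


Linearity error = (max deviation / full scale) * 100%.
Linearity = (2.83 / 951) * 100
Linearity = 0.298 %FS

0.298 %FS


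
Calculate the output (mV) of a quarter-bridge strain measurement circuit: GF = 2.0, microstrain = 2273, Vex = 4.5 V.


Quarter bridge output: Vout = (GF * epsilon * Vex) / 4.
Vout = (2.0 * 2273e-6 * 4.5) / 4
Vout = 0.020457 / 4 V
Vout = 0.00511425 V = 5.1143 mV

5.1143 mV


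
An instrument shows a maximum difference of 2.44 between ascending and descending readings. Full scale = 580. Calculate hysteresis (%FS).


Hysteresis = (max difference / full scale) * 100%.
H = (2.44 / 580) * 100
H = 0.421 %FS

0.421 %FS


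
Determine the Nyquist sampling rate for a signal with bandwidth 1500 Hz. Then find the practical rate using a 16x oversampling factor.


By Nyquist theorem, fs_min = 2 * fmax.
fs_min = 2 * 1500 = 3000 Hz
Practical rate = 16 * fs_min = 16 * 3000 = 48000 Hz

fs_min = 3000 Hz, fs_practical = 48000 Hz


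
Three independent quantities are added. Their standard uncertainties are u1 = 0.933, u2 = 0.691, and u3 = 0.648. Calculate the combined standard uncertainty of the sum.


For a sum of independent quantities, uc = sqrt(u1^2 + u2^2 + u3^2).
uc = sqrt(0.933^2 + 0.691^2 + 0.648^2)
uc = sqrt(0.870489 + 0.477481 + 0.419904)
uc = 1.3296

1.3296


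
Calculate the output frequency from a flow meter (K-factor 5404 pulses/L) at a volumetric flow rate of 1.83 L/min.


Frequency = K * Q / 60 (converting L/min to L/s).
f = 5404 * 1.83 / 60
f = 9889.32 / 60
f = 164.82 Hz

164.82 Hz


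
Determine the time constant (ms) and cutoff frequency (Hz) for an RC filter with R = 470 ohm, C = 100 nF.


Time constant: tau = R * C.
tau = 470 * 1.00e-07 = 4.7e-05 s
tau = 0.047 ms
Cutoff frequency: fc = 1 / (2*pi*R*C).
fc = 1 / (2*pi*4.7e-05) = 3386.28 Hz

tau = 0.047 ms, fc = 3386.28 Hz


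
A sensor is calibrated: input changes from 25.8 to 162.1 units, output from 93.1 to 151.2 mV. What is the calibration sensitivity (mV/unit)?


Sensitivity = (y2 - y1) / (x2 - x1).
S = (151.2 - 93.1) / (162.1 - 25.8)
S = 58.1 / 136.3
S = 0.4263 mV/unit

0.4263 mV/unit


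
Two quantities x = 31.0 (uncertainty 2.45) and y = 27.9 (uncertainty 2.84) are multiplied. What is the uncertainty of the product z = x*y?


For a product z = x*y, the relative uncertainty is:
uz/z = sqrt((ux/x)^2 + (uy/y)^2)
Relative uncertainties: ux/x = 2.45/31.0 = 0.079032
uy/y = 2.84/27.9 = 0.101792
z = 31.0 * 27.9 = 864.9
uz = 864.9 * sqrt(0.079032^2 + 0.101792^2) = 111.461

111.461


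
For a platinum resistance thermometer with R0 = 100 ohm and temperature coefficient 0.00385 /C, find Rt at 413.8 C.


The RTD equation: Rt = R0 * (1 + alpha * T).
Rt = 100 * (1 + 0.00385 * 413.8)
Rt = 100 * (1 + 1.59313)
Rt = 100 * 2.59313
Rt = 259.313 ohm

259.313 ohm


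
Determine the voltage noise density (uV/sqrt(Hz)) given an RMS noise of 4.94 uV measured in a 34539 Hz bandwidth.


Noise spectral density = Vrms / sqrt(BW).
NSD = 4.94 / sqrt(34539)
NSD = 4.94 / 185.8467
NSD = 0.0266 uV/sqrt(Hz)

0.0266 uV/sqrt(Hz)


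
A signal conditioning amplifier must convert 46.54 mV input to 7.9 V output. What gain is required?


Gain = Vout / Vin (converting to same units).
G = 7.9 V / 46.54 mV
G = 7900.0 mV / 46.54 mV
G = 169.75

169.75


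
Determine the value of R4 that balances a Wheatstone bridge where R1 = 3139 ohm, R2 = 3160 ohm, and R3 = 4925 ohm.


At balance: R1*R4 = R2*R3, so R4 = R2*R3/R1.
R4 = 3160 * 4925 / 3139
R4 = 15563000 / 3139
R4 = 4957.95 ohm

4957.95 ohm


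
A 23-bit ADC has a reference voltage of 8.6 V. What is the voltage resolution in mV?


The resolution (LSB) of an ADC is Vref / 2^n.
LSB = 8.6 / 2^23
LSB = 8.6 / 8388608
LSB = 1.03e-06 V = 0.0010252 mV

0.0010252 mV


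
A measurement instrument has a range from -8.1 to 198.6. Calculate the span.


Span = upper range - lower range.
Span = 198.6 - (-8.1)
Span = 206.7

206.7


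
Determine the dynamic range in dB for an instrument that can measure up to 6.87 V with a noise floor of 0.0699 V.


Dynamic range = 20 * log10(Vmax / Vnoise).
DR = 20 * log10(6.87 / 0.0699)
DR = 20 * log10(98.28)
DR = 39.85 dB

39.85 dB


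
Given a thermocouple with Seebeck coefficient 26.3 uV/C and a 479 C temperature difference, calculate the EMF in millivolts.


The thermocouple output V = sensitivity * dT.
V = 26.3 uV/C * 479 C
V = 12597.7 uV
V = 12.598 mV

12.598 mV


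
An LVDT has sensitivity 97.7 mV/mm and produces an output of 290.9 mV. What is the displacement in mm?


Displacement = Vout / sensitivity.
d = 290.9 / 97.7
d = 2.977 mm

2.977 mm


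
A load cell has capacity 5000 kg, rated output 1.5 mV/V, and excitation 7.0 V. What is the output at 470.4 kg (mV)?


Vout = rated_output * Vex * (load / capacity).
Vout = 1.5 * 7.0 * (470.4 / 5000)
Vout = 1.5 * 7.0 * 0.09408
Vout = 0.988 mV

0.988 mV


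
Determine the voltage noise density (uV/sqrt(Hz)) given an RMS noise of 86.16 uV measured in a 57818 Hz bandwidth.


Noise spectral density = Vrms / sqrt(BW).
NSD = 86.16 / sqrt(57818)
NSD = 86.16 / 240.4537
NSD = 0.3583 uV/sqrt(Hz)

0.3583 uV/sqrt(Hz)


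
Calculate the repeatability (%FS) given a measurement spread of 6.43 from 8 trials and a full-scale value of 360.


Repeatability = (spread / full scale) * 100%.
R = (6.43 / 360) * 100
R = 1.786 %FS

1.786 %FS


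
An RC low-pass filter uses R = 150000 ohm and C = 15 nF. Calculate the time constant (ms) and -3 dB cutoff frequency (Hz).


Time constant: tau = R * C.
tau = 150000 * 1.50e-08 = 0.00225 s
tau = 2.25 ms
Cutoff frequency: fc = 1 / (2*pi*R*C).
fc = 1 / (2*pi*0.00225) = 70.74 Hz

tau = 2.25 ms, fc = 70.74 Hz


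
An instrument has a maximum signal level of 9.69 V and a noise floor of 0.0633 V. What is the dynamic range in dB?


Dynamic range = 20 * log10(Vmax / Vnoise).
DR = 20 * log10(9.69 / 0.0633)
DR = 20 * log10(153.08)
DR = 43.7 dB

43.7 dB


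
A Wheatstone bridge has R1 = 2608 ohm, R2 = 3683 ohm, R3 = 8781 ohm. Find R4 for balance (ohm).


At balance: R1*R4 = R2*R3, so R4 = R2*R3/R1.
R4 = 3683 * 8781 / 2608
R4 = 32340423 / 2608
R4 = 12400.47 ohm

12400.47 ohm


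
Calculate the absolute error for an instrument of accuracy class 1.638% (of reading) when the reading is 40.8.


Absolute error = (accuracy% / 100) * reading.
Error = (1.638 / 100) * 40.8
Error = 0.01638 * 40.8
Error = 0.6683

0.6683


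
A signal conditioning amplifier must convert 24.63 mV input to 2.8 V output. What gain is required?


Gain = Vout / Vin (converting to same units).
G = 2.8 V / 24.63 mV
G = 2800.0 mV / 24.63 mV
G = 113.68

113.68


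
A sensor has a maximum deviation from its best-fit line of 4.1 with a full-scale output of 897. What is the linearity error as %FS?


Linearity error = (max deviation / full scale) * 100%.
Linearity = (4.1 / 897) * 100
Linearity = 0.457 %FS

0.457 %FS


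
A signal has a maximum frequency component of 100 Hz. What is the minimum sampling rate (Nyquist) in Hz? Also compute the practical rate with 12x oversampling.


By Nyquist theorem, fs_min = 2 * fmax.
fs_min = 2 * 100 = 200 Hz
Practical rate = 12 * fs_min = 12 * 200 = 2400 Hz

fs_min = 200 Hz, fs_practical = 2400 Hz


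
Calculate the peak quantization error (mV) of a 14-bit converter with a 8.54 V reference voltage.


The maximum quantization error is +/- LSB/2.
LSB = Vref / 2^n = 8.54 / 16384 = 0.00052124 V
Max error = LSB / 2 = 0.00052124 / 2 = 0.00026062 V
Max error = 0.2606 mV

0.2606 mV


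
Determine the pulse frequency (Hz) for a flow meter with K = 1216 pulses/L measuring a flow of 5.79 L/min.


Frequency = K * Q / 60 (converting L/min to L/s).
f = 1216 * 5.79 / 60
f = 7040.64 / 60
f = 117.34 Hz

117.34 Hz


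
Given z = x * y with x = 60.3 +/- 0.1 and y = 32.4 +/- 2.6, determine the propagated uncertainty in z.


For a product z = x*y, the relative uncertainty is:
uz/z = sqrt((ux/x)^2 + (uy/y)^2)
Relative uncertainties: ux/x = 0.1/60.3 = 0.001658
uy/y = 2.6/32.4 = 0.080247
z = 60.3 * 32.4 = 1953.7
uz = 1953.7 * sqrt(0.001658^2 + 0.080247^2) = 156.813

156.813


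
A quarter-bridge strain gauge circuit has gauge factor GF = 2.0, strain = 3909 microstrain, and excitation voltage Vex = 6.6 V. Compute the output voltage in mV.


Quarter bridge output: Vout = (GF * epsilon * Vex) / 4.
Vout = (2.0 * 3909e-6 * 6.6) / 4
Vout = 0.0515988 / 4 V
Vout = 0.0128997 V = 12.8997 mV

12.8997 mV


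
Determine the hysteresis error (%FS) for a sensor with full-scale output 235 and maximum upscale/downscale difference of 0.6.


Hysteresis = (max difference / full scale) * 100%.
H = (0.6 / 235) * 100
H = 0.255 %FS

0.255 %FS


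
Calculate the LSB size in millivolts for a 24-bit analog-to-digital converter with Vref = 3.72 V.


The resolution (LSB) of an ADC is Vref / 2^n.
LSB = 3.72 / 2^24
LSB = 3.72 / 16777216
LSB = 2.2e-07 V = 0.00022173 mV

0.00022173 mV


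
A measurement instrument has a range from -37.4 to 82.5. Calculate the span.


Span = upper range - lower range.
Span = 82.5 - (-37.4)
Span = 119.9

119.9


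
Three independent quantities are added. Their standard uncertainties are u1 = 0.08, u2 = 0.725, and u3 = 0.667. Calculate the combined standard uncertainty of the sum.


For a sum of independent quantities, uc = sqrt(u1^2 + u2^2 + u3^2).
uc = sqrt(0.08^2 + 0.725^2 + 0.667^2)
uc = sqrt(0.0064 + 0.525625 + 0.444889)
uc = 0.9884

0.9884


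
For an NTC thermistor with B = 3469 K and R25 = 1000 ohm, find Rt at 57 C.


NTC thermistor equation: Rt = R25 * exp(B * (1/T - 1/T25)).
T in Kelvin: 330.15 K, T25 = 298.15 K
1/T - 1/T25 = 1/330.15 - 1/298.15 = -0.00032509
B * (1/T - 1/T25) = 3469 * -0.00032509 = -1.1277
Rt = 1000 * exp(-1.1277) = 323.8 ohm

323.8 ohm


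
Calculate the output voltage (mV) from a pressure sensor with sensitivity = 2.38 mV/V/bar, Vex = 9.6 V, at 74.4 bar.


Output = sensitivity * Vex * P.
Vout = 2.38 * 9.6 * 74.4
Vout = 22.848 * 74.4
Vout = 1699.89 mV

1699.89 mV


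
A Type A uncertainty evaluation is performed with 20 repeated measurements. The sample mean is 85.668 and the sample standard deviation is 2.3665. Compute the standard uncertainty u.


The standard uncertainty for Type A evaluation is u = s / sqrt(n).
u = 2.3665 / sqrt(20)
u = 2.3665 / 4.4721
u = 0.5292

0.5292


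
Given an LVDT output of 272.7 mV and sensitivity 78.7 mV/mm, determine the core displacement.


Displacement = Vout / sensitivity.
d = 272.7 / 78.7
d = 3.465 mm

3.465 mm


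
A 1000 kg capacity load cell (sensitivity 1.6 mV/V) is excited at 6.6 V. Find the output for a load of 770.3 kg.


Vout = rated_output * Vex * (load / capacity).
Vout = 1.6 * 6.6 * (770.3 / 1000)
Vout = 1.6 * 6.6 * 0.7703
Vout = 8.134 mV

8.134 mV


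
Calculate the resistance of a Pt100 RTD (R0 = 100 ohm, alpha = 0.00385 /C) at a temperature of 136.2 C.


The RTD equation: Rt = R0 * (1 + alpha * T).
Rt = 100 * (1 + 0.00385 * 136.2)
Rt = 100 * (1 + 0.52437)
Rt = 100 * 1.52437
Rt = 152.437 ohm

152.437 ohm


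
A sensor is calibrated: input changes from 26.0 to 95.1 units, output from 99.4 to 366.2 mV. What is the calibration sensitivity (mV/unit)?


Sensitivity = (y2 - y1) / (x2 - x1).
S = (366.2 - 99.4) / (95.1 - 26.0)
S = 266.8 / 69.1
S = 3.8611 mV/unit

3.8611 mV/unit


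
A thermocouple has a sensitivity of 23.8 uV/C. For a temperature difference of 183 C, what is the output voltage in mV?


The thermocouple output V = sensitivity * dT.
V = 23.8 uV/C * 183 C
V = 4355.4 uV
V = 4.355 mV

4.355 mV


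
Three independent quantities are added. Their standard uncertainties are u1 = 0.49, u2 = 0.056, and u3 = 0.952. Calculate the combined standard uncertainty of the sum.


For a sum of independent quantities, uc = sqrt(u1^2 + u2^2 + u3^2).
uc = sqrt(0.49^2 + 0.056^2 + 0.952^2)
uc = sqrt(0.2401 + 0.003136 + 0.906304)
uc = 1.0722

1.0722


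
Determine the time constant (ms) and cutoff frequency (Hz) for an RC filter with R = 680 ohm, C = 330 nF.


Time constant: tau = R * C.
tau = 680 * 3.30e-07 = 0.0002244 s
tau = 0.2244 ms
Cutoff frequency: fc = 1 / (2*pi*R*C).
fc = 1 / (2*pi*0.0002244) = 709.25 Hz

tau = 0.2244 ms, fc = 709.25 Hz


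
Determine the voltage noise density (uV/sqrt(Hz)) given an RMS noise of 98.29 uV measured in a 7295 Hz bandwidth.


Noise spectral density = Vrms / sqrt(BW).
NSD = 98.29 / sqrt(7295)
NSD = 98.29 / 85.4108
NSD = 1.1508 uV/sqrt(Hz)

1.1508 uV/sqrt(Hz)


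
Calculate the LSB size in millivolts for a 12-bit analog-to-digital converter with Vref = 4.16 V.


The resolution (LSB) of an ADC is Vref / 2^n.
LSB = 4.16 / 2^12
LSB = 4.16 / 4096
LSB = 0.00101563 V = 1.015625 mV

1.015625 mV


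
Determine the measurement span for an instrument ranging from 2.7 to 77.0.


Span = upper range - lower range.
Span = 77.0 - (2.7)
Span = 74.3

74.3


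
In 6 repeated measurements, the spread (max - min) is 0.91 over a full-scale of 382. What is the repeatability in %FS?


Repeatability = (spread / full scale) * 100%.
R = (0.91 / 382) * 100
R = 0.238 %FS

0.238 %FS


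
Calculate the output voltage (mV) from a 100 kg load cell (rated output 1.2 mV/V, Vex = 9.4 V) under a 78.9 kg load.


Vout = rated_output * Vex * (load / capacity).
Vout = 1.2 * 9.4 * (78.9 / 100)
Vout = 1.2 * 9.4 * 0.789
Vout = 8.9 mV

8.9 mV


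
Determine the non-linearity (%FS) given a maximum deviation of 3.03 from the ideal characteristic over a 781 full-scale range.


Linearity error = (max deviation / full scale) * 100%.
Linearity = (3.03 / 781) * 100
Linearity = 0.388 %FS

0.388 %FS


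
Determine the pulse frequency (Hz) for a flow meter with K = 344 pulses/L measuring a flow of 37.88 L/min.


Frequency = K * Q / 60 (converting L/min to L/s).
f = 344 * 37.88 / 60
f = 13030.72 / 60
f = 217.18 Hz

217.18 Hz


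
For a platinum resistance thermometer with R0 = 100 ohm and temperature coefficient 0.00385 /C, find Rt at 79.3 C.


The RTD equation: Rt = R0 * (1 + alpha * T).
Rt = 100 * (1 + 0.00385 * 79.3)
Rt = 100 * (1 + 0.305305)
Rt = 100 * 1.305305
Rt = 130.53 ohm

130.53 ohm


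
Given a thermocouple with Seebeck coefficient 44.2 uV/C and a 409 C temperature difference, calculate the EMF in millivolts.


The thermocouple output V = sensitivity * dT.
V = 44.2 uV/C * 409 C
V = 18077.8 uV
V = 18.078 mV

18.078 mV


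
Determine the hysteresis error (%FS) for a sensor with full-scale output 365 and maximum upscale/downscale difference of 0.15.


Hysteresis = (max difference / full scale) * 100%.
H = (0.15 / 365) * 100
H = 0.041 %FS

0.041 %FS


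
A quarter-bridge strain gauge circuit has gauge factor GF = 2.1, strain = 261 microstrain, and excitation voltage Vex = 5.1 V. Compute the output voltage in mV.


Quarter bridge output: Vout = (GF * epsilon * Vex) / 4.
Vout = (2.1 * 261e-6 * 5.1) / 4
Vout = 0.00279531 / 4 V
Vout = 0.00069883 V = 0.6988 mV

0.6988 mV


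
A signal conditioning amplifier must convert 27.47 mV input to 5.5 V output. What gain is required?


Gain = Vout / Vin (converting to same units).
G = 5.5 V / 27.47 mV
G = 5500.0 mV / 27.47 mV
G = 200.22

200.22


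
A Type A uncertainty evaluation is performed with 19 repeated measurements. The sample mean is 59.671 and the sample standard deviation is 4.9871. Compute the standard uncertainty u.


The standard uncertainty for Type A evaluation is u = s / sqrt(n).
u = 4.9871 / sqrt(19)
u = 4.9871 / 4.3589
u = 1.1441

1.1441


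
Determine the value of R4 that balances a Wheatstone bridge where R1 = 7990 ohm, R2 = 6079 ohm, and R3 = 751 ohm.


At balance: R1*R4 = R2*R3, so R4 = R2*R3/R1.
R4 = 6079 * 751 / 7990
R4 = 4565329 / 7990
R4 = 571.38 ohm

571.38 ohm


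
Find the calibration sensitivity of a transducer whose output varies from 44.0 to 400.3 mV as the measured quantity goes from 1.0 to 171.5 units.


Sensitivity = (y2 - y1) / (x2 - x1).
S = (400.3 - 44.0) / (171.5 - 1.0)
S = 356.3 / 170.5
S = 2.0897 mV/unit

2.0897 mV/unit


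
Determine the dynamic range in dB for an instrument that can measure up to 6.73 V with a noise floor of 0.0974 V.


Dynamic range = 20 * log10(Vmax / Vnoise).
DR = 20 * log10(6.73 / 0.0974)
DR = 20 * log10(69.1)
DR = 36.79 dB

36.79 dB


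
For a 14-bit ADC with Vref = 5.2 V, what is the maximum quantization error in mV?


The maximum quantization error is +/- LSB/2.
LSB = Vref / 2^n = 5.2 / 16384 = 0.00031738 V
Max error = LSB / 2 = 0.00031738 / 2 = 0.00015869 V
Max error = 0.1587 mV

0.1587 mV


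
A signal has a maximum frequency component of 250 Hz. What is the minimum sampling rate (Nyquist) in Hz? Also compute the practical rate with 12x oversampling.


By Nyquist theorem, fs_min = 2 * fmax.
fs_min = 2 * 250 = 500 Hz
Practical rate = 12 * fs_min = 12 * 500 = 6000 Hz

fs_min = 500 Hz, fs_practical = 6000 Hz


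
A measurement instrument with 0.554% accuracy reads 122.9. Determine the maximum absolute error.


Absolute error = (accuracy% / 100) * reading.
Error = (0.554 / 100) * 122.9
Error = 0.00554 * 122.9
Error = 0.6809

0.6809


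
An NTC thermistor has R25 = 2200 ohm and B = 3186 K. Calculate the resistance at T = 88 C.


NTC thermistor equation: Rt = R25 * exp(B * (1/T - 1/T25)).
T in Kelvin: 361.15 K, T25 = 298.15 K
1/T - 1/T25 = 1/361.15 - 1/298.15 = -0.00058508
B * (1/T - 1/T25) = 3186 * -0.00058508 = -1.8641
Rt = 2200 * exp(-1.8641) = 341.1 ohm

341.1 ohm


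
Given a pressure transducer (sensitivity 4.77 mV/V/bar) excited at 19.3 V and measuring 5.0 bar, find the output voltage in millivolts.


Output = sensitivity * Vex * P.
Vout = 4.77 * 19.3 * 5.0
Vout = 92.061 * 5.0
Vout = 460.3 mV

460.3 mV


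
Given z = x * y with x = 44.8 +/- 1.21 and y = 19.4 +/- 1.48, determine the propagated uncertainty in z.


For a product z = x*y, the relative uncertainty is:
uz/z = sqrt((ux/x)^2 + (uy/y)^2)
Relative uncertainties: ux/x = 1.21/44.8 = 0.027009
uy/y = 1.48/19.4 = 0.076289
z = 44.8 * 19.4 = 869.1
uz = 869.1 * sqrt(0.027009^2 + 0.076289^2) = 70.337

70.337


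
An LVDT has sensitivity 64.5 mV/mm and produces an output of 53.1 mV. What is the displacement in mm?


Displacement = Vout / sensitivity.
d = 53.1 / 64.5
d = 0.823 mm

0.823 mm


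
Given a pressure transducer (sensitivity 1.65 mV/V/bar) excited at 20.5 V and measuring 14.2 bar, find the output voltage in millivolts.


Output = sensitivity * Vex * P.
Vout = 1.65 * 20.5 * 14.2
Vout = 33.825 * 14.2
Vout = 480.31 mV

480.31 mV


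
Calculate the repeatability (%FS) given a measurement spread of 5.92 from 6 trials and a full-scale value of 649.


Repeatability = (spread / full scale) * 100%.
R = (5.92 / 649) * 100
R = 0.912 %FS

0.912 %FS


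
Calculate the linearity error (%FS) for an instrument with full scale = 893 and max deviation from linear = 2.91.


Linearity error = (max deviation / full scale) * 100%.
Linearity = (2.91 / 893) * 100
Linearity = 0.326 %FS

0.326 %FS


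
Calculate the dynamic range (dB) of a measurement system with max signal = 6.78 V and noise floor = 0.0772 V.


Dynamic range = 20 * log10(Vmax / Vnoise).
DR = 20 * log10(6.78 / 0.0772)
DR = 20 * log10(87.82)
DR = 38.87 dB

38.87 dB


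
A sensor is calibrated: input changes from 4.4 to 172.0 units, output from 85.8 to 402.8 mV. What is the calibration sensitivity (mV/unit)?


Sensitivity = (y2 - y1) / (x2 - x1).
S = (402.8 - 85.8) / (172.0 - 4.4)
S = 317.0 / 167.6
S = 1.8914 mV/unit

1.8914 mV/unit


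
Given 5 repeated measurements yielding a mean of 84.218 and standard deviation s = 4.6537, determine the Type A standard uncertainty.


The standard uncertainty for Type A evaluation is u = s / sqrt(n).
u = 4.6537 / sqrt(5)
u = 4.6537 / 2.2361
u = 2.0812

2.0812


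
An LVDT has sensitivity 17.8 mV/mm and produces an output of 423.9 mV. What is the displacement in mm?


Displacement = Vout / sensitivity.
d = 423.9 / 17.8
d = 23.815 mm

23.815 mm


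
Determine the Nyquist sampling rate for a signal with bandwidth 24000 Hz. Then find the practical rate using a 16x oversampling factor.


By Nyquist theorem, fs_min = 2 * fmax.
fs_min = 2 * 24000 = 48000 Hz
Practical rate = 16 * fs_min = 16 * 48000 = 768000 Hz

fs_min = 48000 Hz, fs_practical = 768000 Hz


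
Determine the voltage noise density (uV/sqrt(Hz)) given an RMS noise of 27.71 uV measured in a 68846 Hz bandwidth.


Noise spectral density = Vrms / sqrt(BW).
NSD = 27.71 / sqrt(68846)
NSD = 27.71 / 262.3852
NSD = 0.1056 uV/sqrt(Hz)

0.1056 uV/sqrt(Hz)


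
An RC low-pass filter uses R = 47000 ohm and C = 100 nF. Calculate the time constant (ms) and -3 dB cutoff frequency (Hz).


Time constant: tau = R * C.
tau = 47000 * 1.00e-07 = 0.0047 s
tau = 4.7 ms
Cutoff frequency: fc = 1 / (2*pi*R*C).
fc = 1 / (2*pi*0.0047) = 33.86 Hz

tau = 4.7 ms, fc = 33.86 Hz


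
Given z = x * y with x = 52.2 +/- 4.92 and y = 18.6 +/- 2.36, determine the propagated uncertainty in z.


For a product z = x*y, the relative uncertainty is:
uz/z = sqrt((ux/x)^2 + (uy/y)^2)
Relative uncertainties: ux/x = 4.92/52.2 = 0.094253
uy/y = 2.36/18.6 = 0.126882
z = 52.2 * 18.6 = 970.9
uz = 970.9 * sqrt(0.094253^2 + 0.126882^2) = 153.462

153.462


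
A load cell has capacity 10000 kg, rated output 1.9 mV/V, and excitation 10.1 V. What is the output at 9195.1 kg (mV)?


Vout = rated_output * Vex * (load / capacity).
Vout = 1.9 * 10.1 * (9195.1 / 10000)
Vout = 1.9 * 10.1 * 0.91951
Vout = 17.645 mV

17.645 mV


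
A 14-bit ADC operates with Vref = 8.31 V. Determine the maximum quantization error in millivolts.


The maximum quantization error is +/- LSB/2.
LSB = Vref / 2^n = 8.31 / 16384 = 0.0005072 V
Max error = LSB / 2 = 0.0005072 / 2 = 0.0002536 V
Max error = 0.2536 mV

0.2536 mV


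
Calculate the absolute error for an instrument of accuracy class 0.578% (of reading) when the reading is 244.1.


Absolute error = (accuracy% / 100) * reading.
Error = (0.578 / 100) * 244.1
Error = 0.00578 * 244.1
Error = 1.4109

1.4109


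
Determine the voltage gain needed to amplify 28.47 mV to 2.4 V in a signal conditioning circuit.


Gain = Vout / Vin (converting to same units).
G = 2.4 V / 28.47 mV
G = 2400.0 mV / 28.47 mV
G = 84.3

84.3


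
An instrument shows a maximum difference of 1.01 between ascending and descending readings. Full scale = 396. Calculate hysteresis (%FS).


Hysteresis = (max difference / full scale) * 100%.
H = (1.01 / 396) * 100
H = 0.255 %FS

0.255 %FS


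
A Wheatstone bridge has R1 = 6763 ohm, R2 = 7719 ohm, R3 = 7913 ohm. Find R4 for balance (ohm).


At balance: R1*R4 = R2*R3, so R4 = R2*R3/R1.
R4 = 7719 * 7913 / 6763
R4 = 61080447 / 6763
R4 = 9031.56 ohm

9031.56 ohm


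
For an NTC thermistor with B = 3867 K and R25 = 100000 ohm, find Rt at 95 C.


NTC thermistor equation: Rt = R25 * exp(B * (1/T - 1/T25)).
T in Kelvin: 368.15 K, T25 = 298.15 K
1/T - 1/T25 = 1/368.15 - 1/298.15 = -0.00063773
B * (1/T - 1/T25) = 3867 * -0.00063773 = -2.4661
Rt = 100000 * exp(-2.4661) = 8491.4 ohm

8491.4 ohm


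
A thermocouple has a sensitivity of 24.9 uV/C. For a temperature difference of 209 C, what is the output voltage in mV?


The thermocouple output V = sensitivity * dT.
V = 24.9 uV/C * 209 C
V = 5204.1 uV
V = 5.204 mV

5.204 mV


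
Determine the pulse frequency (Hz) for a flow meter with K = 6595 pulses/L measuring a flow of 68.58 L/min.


Frequency = K * Q / 60 (converting L/min to L/s).
f = 6595 * 68.58 / 60
f = 452285.1 / 60
f = 7538.09 Hz

7538.09 Hz


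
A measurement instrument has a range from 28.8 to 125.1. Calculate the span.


Span = upper range - lower range.
Span = 125.1 - (28.8)
Span = 96.3

96.3


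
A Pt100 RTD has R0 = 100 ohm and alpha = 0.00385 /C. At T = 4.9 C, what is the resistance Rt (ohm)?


The RTD equation: Rt = R0 * (1 + alpha * T).
Rt = 100 * (1 + 0.00385 * 4.9)
Rt = 100 * (1 + 0.018865)
Rt = 100 * 1.018865
Rt = 101.886 ohm

101.886 ohm


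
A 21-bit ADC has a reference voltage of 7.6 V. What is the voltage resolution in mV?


The resolution (LSB) of an ADC is Vref / 2^n.
LSB = 7.6 / 2^21
LSB = 7.6 / 2097152
LSB = 3.62e-06 V = 0.00362396 mV

0.00362396 mV


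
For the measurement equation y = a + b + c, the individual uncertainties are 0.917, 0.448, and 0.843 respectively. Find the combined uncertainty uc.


For a sum of independent quantities, uc = sqrt(u1^2 + u2^2 + u3^2).
uc = sqrt(0.917^2 + 0.448^2 + 0.843^2)
uc = sqrt(0.840889 + 0.200704 + 0.710649)
uc = 1.3237

1.3237


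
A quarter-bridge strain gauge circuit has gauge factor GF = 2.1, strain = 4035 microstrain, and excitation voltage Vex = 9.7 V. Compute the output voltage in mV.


Quarter bridge output: Vout = (GF * epsilon * Vex) / 4.
Vout = (2.1 * 4035e-6 * 9.7) / 4
Vout = 0.08219295 / 4 V
Vout = 0.02054824 V = 20.5482 mV

20.5482 mV


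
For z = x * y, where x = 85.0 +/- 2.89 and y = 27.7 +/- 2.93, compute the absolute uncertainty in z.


For a product z = x*y, the relative uncertainty is:
uz/z = sqrt((ux/x)^2 + (uy/y)^2)
Relative uncertainties: ux/x = 2.89/85.0 = 0.034
uy/y = 2.93/27.7 = 0.105776
z = 85.0 * 27.7 = 2354.5
uz = 2354.5 * sqrt(0.034^2 + 0.105776^2) = 261.6

261.6


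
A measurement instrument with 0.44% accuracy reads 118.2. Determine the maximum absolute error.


Absolute error = (accuracy% / 100) * reading.
Error = (0.44 / 100) * 118.2
Error = 0.0044 * 118.2
Error = 0.5201

0.5201


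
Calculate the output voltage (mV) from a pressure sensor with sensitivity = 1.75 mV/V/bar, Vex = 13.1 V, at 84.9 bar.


Output = sensitivity * Vex * P.
Vout = 1.75 * 13.1 * 84.9
Vout = 22.925 * 84.9
Vout = 1946.33 mV

1946.33 mV


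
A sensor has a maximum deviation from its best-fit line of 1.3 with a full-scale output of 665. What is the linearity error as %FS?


Linearity error = (max deviation / full scale) * 100%.
Linearity = (1.3 / 665) * 100
Linearity = 0.195 %FS

0.195 %FS


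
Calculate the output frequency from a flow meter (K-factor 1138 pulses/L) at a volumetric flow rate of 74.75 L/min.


Frequency = K * Q / 60 (converting L/min to L/s).
f = 1138 * 74.75 / 60
f = 85065.5 / 60
f = 1417.76 Hz

1417.76 Hz


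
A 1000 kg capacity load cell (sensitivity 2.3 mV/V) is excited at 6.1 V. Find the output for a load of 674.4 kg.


Vout = rated_output * Vex * (load / capacity).
Vout = 2.3 * 6.1 * (674.4 / 1000)
Vout = 2.3 * 6.1 * 0.6744
Vout = 9.462 mV

9.462 mV


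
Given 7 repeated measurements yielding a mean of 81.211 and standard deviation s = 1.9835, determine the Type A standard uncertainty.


The standard uncertainty for Type A evaluation is u = s / sqrt(n).
u = 1.9835 / sqrt(7)
u = 1.9835 / 2.6458
u = 0.7497

0.7497


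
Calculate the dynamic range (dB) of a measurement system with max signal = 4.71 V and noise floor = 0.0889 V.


Dynamic range = 20 * log10(Vmax / Vnoise).
DR = 20 * log10(4.71 / 0.0889)
DR = 20 * log10(52.98)
DR = 34.48 dB

34.48 dB


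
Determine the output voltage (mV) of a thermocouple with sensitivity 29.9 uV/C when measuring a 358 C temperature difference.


The thermocouple output V = sensitivity * dT.
V = 29.9 uV/C * 358 C
V = 10704.2 uV
V = 10.704 mV

10.704 mV


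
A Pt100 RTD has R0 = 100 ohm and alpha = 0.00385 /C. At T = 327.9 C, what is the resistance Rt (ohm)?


The RTD equation: Rt = R0 * (1 + alpha * T).
Rt = 100 * (1 + 0.00385 * 327.9)
Rt = 100 * (1 + 1.262415)
Rt = 100 * 2.262415
Rt = 226.241 ohm

226.241 ohm


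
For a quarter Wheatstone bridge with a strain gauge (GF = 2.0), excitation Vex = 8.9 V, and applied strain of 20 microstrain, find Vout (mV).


Quarter bridge output: Vout = (GF * epsilon * Vex) / 4.
Vout = (2.0 * 20e-6 * 8.9) / 4
Vout = 0.000356 / 4 V
Vout = 8.9e-05 V = 0.089 mV

0.089 mV


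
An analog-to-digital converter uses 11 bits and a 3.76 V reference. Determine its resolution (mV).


The resolution (LSB) of an ADC is Vref / 2^n.
LSB = 3.76 / 2^11
LSB = 3.76 / 2048
LSB = 0.00183594 V = 1.8359375 mV

1.8359375 mV


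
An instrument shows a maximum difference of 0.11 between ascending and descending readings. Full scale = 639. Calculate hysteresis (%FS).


Hysteresis = (max difference / full scale) * 100%.
H = (0.11 / 639) * 100
H = 0.017 %FS

0.017 %FS


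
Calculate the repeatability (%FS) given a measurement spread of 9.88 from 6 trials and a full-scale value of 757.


Repeatability = (spread / full scale) * 100%.
R = (9.88 / 757) * 100
R = 1.305 %FS

1.305 %FS


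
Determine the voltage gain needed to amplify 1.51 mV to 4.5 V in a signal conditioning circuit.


Gain = Vout / Vin (converting to same units).
G = 4.5 V / 1.51 mV
G = 4500.0 mV / 1.51 mV
G = 2980.13

2980.13


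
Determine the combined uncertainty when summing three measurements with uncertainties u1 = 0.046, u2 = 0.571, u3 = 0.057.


For a sum of independent quantities, uc = sqrt(u1^2 + u2^2 + u3^2).
uc = sqrt(0.046^2 + 0.571^2 + 0.057^2)
uc = sqrt(0.002116 + 0.326041 + 0.003249)
uc = 0.5757

0.5757


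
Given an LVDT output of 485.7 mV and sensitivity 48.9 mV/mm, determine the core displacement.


Displacement = Vout / sensitivity.
d = 485.7 / 48.9
d = 9.933 mm

9.933 mm


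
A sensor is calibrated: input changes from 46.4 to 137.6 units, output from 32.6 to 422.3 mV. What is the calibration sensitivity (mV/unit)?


Sensitivity = (y2 - y1) / (x2 - x1).
S = (422.3 - 32.6) / (137.6 - 46.4)
S = 389.7 / 91.2
S = 4.273 mV/unit

4.273 mV/unit


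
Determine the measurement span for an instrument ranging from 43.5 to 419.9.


Span = upper range - lower range.
Span = 419.9 - (43.5)
Span = 376.4

376.4


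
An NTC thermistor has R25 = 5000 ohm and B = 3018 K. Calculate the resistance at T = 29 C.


NTC thermistor equation: Rt = R25 * exp(B * (1/T - 1/T25)).
T in Kelvin: 302.15 K, T25 = 298.15 K
1/T - 1/T25 = 1/302.15 - 1/298.15 = -4.44e-05
B * (1/T - 1/T25) = 3018 * -4.44e-05 = -0.134
Rt = 5000 * exp(-0.134) = 4372.9 ohm

4372.9 ohm


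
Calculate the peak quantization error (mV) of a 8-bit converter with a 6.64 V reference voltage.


The maximum quantization error is +/- LSB/2.
LSB = Vref / 2^n = 6.64 / 256 = 0.0259375 V
Max error = LSB / 2 = 0.0259375 / 2 = 0.01296875 V
Max error = 12.9688 mV

12.9688 mV


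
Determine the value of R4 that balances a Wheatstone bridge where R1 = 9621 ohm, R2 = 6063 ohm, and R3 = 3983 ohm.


At balance: R1*R4 = R2*R3, so R4 = R2*R3/R1.
R4 = 6063 * 3983 / 9621
R4 = 24148929 / 9621
R4 = 2510.02 ohm

2510.02 ohm


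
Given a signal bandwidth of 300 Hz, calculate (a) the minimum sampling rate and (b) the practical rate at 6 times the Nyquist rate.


By Nyquist theorem, fs_min = 2 * fmax.
fs_min = 2 * 300 = 600 Hz
Practical rate = 6 * fs_min = 6 * 600 = 3600 Hz

fs_min = 600 Hz, fs_practical = 3600 Hz


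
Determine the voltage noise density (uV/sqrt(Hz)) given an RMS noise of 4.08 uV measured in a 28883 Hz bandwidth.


Noise spectral density = Vrms / sqrt(BW).
NSD = 4.08 / sqrt(28883)
NSD = 4.08 / 169.95
NSD = 0.024 uV/sqrt(Hz)

0.024 uV/sqrt(Hz)


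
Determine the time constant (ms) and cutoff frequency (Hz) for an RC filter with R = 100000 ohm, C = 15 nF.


Time constant: tau = R * C.
tau = 100000 * 1.50e-08 = 0.0015 s
tau = 1.5 ms
Cutoff frequency: fc = 1 / (2*pi*R*C).
fc = 1 / (2*pi*0.0015) = 106.1 Hz

tau = 1.5 ms, fc = 106.1 Hz


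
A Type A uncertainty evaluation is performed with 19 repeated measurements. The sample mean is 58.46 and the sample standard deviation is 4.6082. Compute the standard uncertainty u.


The standard uncertainty for Type A evaluation is u = s / sqrt(n).
u = 4.6082 / sqrt(19)
u = 4.6082 / 4.3589
u = 1.0572

1.0572


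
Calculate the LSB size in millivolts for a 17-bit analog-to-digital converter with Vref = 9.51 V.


The resolution (LSB) of an ADC is Vref / 2^n.
LSB = 9.51 / 2^17
LSB = 9.51 / 131072
LSB = 7.256e-05 V = 0.07255554 mV

0.07255554 mV


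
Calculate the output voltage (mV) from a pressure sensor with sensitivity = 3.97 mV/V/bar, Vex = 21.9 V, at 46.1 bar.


Output = sensitivity * Vex * P.
Vout = 3.97 * 21.9 * 46.1
Vout = 86.943 * 46.1
Vout = 4008.07 mV

4008.07 mV


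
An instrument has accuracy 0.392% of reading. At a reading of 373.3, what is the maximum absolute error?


Absolute error = (accuracy% / 100) * reading.
Error = (0.392 / 100) * 373.3
Error = 0.00392 * 373.3
Error = 1.4633

1.4633


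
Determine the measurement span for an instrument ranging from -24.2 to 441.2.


Span = upper range - lower range.
Span = 441.2 - (-24.2)
Span = 465.4

465.4


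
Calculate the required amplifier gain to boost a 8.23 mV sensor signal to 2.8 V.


Gain = Vout / Vin (converting to same units).
G = 2.8 V / 8.23 mV
G = 2800.0 mV / 8.23 mV
G = 340.22

340.22


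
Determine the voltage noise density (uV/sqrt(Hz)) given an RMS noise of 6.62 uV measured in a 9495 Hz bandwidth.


Noise spectral density = Vrms / sqrt(BW).
NSD = 6.62 / sqrt(9495)
NSD = 6.62 / 97.4423
NSD = 0.0679 uV/sqrt(Hz)

0.0679 uV/sqrt(Hz)


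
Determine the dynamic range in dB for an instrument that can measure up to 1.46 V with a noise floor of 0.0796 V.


Dynamic range = 20 * log10(Vmax / Vnoise).
DR = 20 * log10(1.46 / 0.0796)
DR = 20 * log10(18.34)
DR = 25.27 dB

25.27 dB


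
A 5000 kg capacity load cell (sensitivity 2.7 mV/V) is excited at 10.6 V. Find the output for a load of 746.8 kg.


Vout = rated_output * Vex * (load / capacity).
Vout = 2.7 * 10.6 * (746.8 / 5000)
Vout = 2.7 * 10.6 * 0.14936
Vout = 4.275 mV

4.275 mV


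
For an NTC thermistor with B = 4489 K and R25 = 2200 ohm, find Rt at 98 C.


NTC thermistor equation: Rt = R25 * exp(B * (1/T - 1/T25)).
T in Kelvin: 371.15 K, T25 = 298.15 K
1/T - 1/T25 = 1/371.15 - 1/298.15 = -0.00065969
B * (1/T - 1/T25) = 4489 * -0.00065969 = -2.9613
Rt = 2200 * exp(-2.9613) = 113.8 ohm

113.8 ohm


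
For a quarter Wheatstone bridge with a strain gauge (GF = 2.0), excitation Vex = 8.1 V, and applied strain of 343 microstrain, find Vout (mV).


Quarter bridge output: Vout = (GF * epsilon * Vex) / 4.
Vout = (2.0 * 343e-6 * 8.1) / 4
Vout = 0.0055566 / 4 V
Vout = 0.00138915 V = 1.3891 mV

1.3891 mV


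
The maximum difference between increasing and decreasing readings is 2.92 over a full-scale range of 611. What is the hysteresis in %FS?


Hysteresis = (max difference / full scale) * 100%.
H = (2.92 / 611) * 100
H = 0.478 %FS

0.478 %FS


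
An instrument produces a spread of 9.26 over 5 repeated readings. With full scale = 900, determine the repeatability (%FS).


Repeatability = (spread / full scale) * 100%.
R = (9.26 / 900) * 100
R = 1.029 %FS

1.029 %FS


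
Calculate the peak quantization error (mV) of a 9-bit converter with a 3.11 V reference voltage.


The maximum quantization error is +/- LSB/2.
LSB = Vref / 2^n = 3.11 / 512 = 0.00607422 V
Max error = LSB / 2 = 0.00607422 / 2 = 0.00303711 V
Max error = 3.0371 mV

3.0371 mV


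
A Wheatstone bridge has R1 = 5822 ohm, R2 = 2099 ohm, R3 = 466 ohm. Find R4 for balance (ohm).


At balance: R1*R4 = R2*R3, so R4 = R2*R3/R1.
R4 = 2099 * 466 / 5822
R4 = 978134 / 5822
R4 = 168.01 ohm

168.01 ohm


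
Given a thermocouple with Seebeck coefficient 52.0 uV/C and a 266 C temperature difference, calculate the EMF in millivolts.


The thermocouple output V = sensitivity * dT.
V = 52.0 uV/C * 266 C
V = 13832.0 uV
V = 13.832 mV

13.832 mV


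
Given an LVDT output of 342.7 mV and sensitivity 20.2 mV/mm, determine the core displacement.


Displacement = Vout / sensitivity.
d = 342.7 / 20.2
d = 16.965 mm

16.965 mm


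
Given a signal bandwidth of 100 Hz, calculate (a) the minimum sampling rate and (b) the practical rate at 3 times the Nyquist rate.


By Nyquist theorem, fs_min = 2 * fmax.
fs_min = 2 * 100 = 200 Hz
Practical rate = 3 * fs_min = 3 * 200 = 600 Hz

fs_min = 200 Hz, fs_practical = 600 Hz


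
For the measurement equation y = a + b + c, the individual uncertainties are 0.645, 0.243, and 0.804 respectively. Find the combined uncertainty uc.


For a sum of independent quantities, uc = sqrt(u1^2 + u2^2 + u3^2).
uc = sqrt(0.645^2 + 0.243^2 + 0.804^2)
uc = sqrt(0.416025 + 0.059049 + 0.646416)
uc = 1.059

1.059


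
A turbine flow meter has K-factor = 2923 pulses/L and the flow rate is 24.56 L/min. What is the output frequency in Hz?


Frequency = K * Q / 60 (converting L/min to L/s).
f = 2923 * 24.56 / 60
f = 71788.88 / 60
f = 1196.48 Hz

1196.48 Hz


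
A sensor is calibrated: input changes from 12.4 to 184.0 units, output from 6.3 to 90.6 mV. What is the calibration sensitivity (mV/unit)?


Sensitivity = (y2 - y1) / (x2 - x1).
S = (90.6 - 6.3) / (184.0 - 12.4)
S = 84.3 / 171.6
S = 0.4913 mV/unit

0.4913 mV/unit


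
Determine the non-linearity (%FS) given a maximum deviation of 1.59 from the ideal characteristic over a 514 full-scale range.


Linearity error = (max deviation / full scale) * 100%.
Linearity = (1.59 / 514) * 100
Linearity = 0.309 %FS

0.309 %FS


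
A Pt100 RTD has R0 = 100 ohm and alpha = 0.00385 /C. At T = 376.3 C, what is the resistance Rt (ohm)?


The RTD equation: Rt = R0 * (1 + alpha * T).
Rt = 100 * (1 + 0.00385 * 376.3)
Rt = 100 * (1 + 1.448755)
Rt = 100 * 2.448755
Rt = 244.876 ohm

244.876 ohm


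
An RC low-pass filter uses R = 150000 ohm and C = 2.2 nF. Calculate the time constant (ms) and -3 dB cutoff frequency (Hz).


Time constant: tau = R * C.
tau = 150000 * 2.20e-09 = 0.00033 s
tau = 0.33 ms
Cutoff frequency: fc = 1 / (2*pi*R*C).
fc = 1 / (2*pi*0.00033) = 482.29 Hz

tau = 0.33 ms, fc = 482.29 Hz


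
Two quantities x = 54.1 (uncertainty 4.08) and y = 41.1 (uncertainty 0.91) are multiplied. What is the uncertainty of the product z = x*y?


For a product z = x*y, the relative uncertainty is:
uz/z = sqrt((ux/x)^2 + (uy/y)^2)
Relative uncertainties: ux/x = 4.08/54.1 = 0.075416
uy/y = 0.91/41.1 = 0.022141
z = 54.1 * 41.1 = 2223.5
uz = 2223.5 * sqrt(0.075416^2 + 0.022141^2) = 174.765

174.765


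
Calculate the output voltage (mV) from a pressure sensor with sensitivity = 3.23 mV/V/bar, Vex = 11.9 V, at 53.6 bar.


Output = sensitivity * Vex * P.
Vout = 3.23 * 11.9 * 53.6
Vout = 38.437 * 53.6
Vout = 2060.22 mV

2060.22 mV


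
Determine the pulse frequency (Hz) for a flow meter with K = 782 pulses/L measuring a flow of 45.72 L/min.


Frequency = K * Q / 60 (converting L/min to L/s).
f = 782 * 45.72 / 60
f = 35753.04 / 60
f = 595.88 Hz

595.88 Hz


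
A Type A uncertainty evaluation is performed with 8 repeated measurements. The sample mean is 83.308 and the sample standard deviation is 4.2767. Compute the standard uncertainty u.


The standard uncertainty for Type A evaluation is u = s / sqrt(n).
u = 4.2767 / sqrt(8)
u = 4.2767 / 2.8284
u = 1.512

1.512
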